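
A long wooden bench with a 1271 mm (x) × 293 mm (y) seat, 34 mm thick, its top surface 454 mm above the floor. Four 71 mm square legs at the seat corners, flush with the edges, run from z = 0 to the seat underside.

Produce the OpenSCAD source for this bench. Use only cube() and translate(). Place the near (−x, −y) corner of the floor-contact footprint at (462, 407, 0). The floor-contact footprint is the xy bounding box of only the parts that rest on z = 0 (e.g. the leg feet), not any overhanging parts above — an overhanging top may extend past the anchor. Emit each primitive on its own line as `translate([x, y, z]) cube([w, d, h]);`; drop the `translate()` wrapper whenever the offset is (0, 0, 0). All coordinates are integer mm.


translate([462, 407, 420]) cube([1271, 293, 34]);
translate([462, 407, 0]) cube([71, 71, 420]);
translate([462, 629, 0]) cube([71, 71, 420]);
translate([1662, 407, 0]) cube([71, 71, 420]);
translate([1662, 629, 0]) cube([71, 71, 420]);


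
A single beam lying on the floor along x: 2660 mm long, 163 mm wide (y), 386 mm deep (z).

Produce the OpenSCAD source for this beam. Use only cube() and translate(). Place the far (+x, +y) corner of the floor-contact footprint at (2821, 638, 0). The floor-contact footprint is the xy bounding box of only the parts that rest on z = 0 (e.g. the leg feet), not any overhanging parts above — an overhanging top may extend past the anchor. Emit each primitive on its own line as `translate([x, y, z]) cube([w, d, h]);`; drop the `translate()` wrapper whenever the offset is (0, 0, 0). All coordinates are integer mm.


translate([161, 475, 0]) cube([2660, 163, 386]);


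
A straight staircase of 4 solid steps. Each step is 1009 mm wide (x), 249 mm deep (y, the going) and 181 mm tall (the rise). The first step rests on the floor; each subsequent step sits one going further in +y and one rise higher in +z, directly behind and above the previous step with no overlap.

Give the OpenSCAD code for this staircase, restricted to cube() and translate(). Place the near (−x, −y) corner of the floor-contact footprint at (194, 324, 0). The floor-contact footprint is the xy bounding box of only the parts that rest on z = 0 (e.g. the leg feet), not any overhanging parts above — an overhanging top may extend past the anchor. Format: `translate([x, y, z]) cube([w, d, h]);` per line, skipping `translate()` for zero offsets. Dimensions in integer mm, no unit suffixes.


translate([194, 324, 0]) cube([1009, 249, 181]);
translate([194, 573, 181]) cube([1009, 249, 181]);
translate([194, 822, 362]) cube([1009, 249, 181]);
translate([194, 1071, 543]) cube([1009, 249, 181]);


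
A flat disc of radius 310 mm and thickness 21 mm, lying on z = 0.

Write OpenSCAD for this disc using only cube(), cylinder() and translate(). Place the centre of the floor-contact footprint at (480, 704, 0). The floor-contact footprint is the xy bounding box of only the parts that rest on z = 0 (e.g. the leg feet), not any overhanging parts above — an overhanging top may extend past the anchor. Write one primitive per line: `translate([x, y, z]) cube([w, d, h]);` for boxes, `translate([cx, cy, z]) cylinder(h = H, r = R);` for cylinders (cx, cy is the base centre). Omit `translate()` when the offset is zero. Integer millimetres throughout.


translate([480, 704, 0]) cylinder(h = 21, r = 310);


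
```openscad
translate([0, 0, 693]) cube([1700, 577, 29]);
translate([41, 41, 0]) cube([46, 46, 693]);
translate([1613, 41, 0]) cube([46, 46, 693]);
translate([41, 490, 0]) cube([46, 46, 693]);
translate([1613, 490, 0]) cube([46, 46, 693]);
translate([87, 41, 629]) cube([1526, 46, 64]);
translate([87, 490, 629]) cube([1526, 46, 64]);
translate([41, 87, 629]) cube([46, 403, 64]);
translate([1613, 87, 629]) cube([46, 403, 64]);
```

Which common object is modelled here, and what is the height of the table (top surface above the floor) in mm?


A table. The table height is 722 mm.

A 1700×577×29 slab sits at z = 693 on four 46 mm square posts — a table. The top surface is at 693 + 29 = 722 mm.


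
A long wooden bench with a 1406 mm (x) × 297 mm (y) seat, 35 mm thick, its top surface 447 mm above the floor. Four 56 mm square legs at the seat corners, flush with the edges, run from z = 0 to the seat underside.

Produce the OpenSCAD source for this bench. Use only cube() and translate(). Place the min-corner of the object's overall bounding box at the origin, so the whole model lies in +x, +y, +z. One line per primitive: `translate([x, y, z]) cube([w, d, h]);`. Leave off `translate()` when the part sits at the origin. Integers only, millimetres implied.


translate([0, 0, 412]) cube([1406, 297, 35]);
cube([56, 56, 412]);
translate([0, 241, 0]) cube([56, 56, 412]);
translate([1350, 0, 0]) cube([56, 56, 412]);
translate([1350, 241, 0]) cube([56, 56, 412]);


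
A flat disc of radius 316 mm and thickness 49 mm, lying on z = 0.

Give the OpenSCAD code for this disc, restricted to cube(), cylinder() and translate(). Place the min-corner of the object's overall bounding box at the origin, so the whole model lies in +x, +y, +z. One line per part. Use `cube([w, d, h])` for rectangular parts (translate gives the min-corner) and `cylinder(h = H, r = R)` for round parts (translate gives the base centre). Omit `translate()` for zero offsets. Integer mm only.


translate([316, 316, 0]) cylinder(h = 49, r = 316);


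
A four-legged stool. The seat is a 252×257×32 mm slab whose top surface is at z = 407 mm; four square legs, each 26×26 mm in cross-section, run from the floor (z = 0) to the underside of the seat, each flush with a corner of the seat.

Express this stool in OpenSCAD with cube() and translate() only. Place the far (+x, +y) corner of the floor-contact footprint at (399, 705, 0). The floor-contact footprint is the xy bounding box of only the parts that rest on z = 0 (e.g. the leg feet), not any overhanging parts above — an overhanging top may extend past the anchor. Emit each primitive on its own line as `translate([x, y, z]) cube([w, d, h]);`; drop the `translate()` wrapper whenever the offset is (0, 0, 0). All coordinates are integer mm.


translate([147, 448, 375]) cube([252, 257, 32]);
translate([147, 448, 0]) cube([26, 26, 375]);
translate([373, 448, 0]) cube([26, 26, 375]);
translate([147, 679, 0]) cube([26, 26, 375]);
translate([373, 679, 0]) cube([26, 26, 375]);


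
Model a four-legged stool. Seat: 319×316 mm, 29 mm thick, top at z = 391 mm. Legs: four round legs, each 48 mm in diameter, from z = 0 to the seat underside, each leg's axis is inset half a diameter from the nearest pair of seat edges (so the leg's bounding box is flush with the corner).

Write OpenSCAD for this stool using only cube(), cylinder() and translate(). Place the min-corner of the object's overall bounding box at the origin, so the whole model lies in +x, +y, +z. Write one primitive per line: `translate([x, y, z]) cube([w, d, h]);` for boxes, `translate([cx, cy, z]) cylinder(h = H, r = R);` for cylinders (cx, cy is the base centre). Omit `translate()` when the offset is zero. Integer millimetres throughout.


translate([0, 0, 362]) cube([319, 316, 29]);
translate([24, 24, 0]) cylinder(h = 362, r = 24);
translate([295, 24, 0]) cylinder(h = 362, r = 24);
translate([24, 292, 0]) cylinder(h = 362, r = 24);
translate([295, 292, 0]) cylinder(h = 362, r = 24);


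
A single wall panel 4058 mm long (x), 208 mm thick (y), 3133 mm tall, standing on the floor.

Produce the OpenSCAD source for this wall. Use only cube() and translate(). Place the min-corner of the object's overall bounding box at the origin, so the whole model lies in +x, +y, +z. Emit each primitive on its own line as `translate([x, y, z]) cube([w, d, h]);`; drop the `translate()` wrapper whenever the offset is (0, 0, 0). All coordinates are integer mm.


cube([4058, 208, 3133]);


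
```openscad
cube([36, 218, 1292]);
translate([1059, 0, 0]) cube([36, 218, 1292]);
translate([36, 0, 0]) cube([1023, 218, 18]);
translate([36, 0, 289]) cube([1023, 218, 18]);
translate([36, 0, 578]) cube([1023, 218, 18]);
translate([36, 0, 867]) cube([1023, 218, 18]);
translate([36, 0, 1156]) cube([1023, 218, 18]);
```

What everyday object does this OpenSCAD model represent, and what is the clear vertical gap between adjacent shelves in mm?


A bookshelf. The clear shelf gap is 271 mm.

Two tall side panels with 5 horizontal boards between them — a bookshelf. The first two shelf undersides are at z = 0 and z = 289; with shelf thickness 18, the clear gap is 289 − 0 − 18 = 271 mm.


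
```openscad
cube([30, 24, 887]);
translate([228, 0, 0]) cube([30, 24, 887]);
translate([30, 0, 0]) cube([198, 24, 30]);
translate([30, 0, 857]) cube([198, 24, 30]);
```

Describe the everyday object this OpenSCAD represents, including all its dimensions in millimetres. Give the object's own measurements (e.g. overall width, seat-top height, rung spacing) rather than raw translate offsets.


A rectangular picture frame lying in the x–z plane (depth along y). The opening is 198 mm wide (x) by 827 mm tall (z), surrounded by a border 30 mm wide on all four sides. The frame is 24 mm deep and is made of two full-height vertical stiles with two horizontal rails fitted between them.


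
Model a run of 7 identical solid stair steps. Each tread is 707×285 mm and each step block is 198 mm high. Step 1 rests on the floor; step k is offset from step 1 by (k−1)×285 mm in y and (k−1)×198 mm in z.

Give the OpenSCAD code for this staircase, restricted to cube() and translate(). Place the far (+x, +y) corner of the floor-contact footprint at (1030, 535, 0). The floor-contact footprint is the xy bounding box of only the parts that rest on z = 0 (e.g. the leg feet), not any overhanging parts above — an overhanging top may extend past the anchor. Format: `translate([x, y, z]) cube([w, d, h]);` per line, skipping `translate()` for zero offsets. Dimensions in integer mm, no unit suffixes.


translate([323, 250, 0]) cube([707, 285, 198]);
translate([323, 535, 198]) cube([707, 285, 198]);
translate([323, 820, 396]) cube([707, 285, 198]);
translate([323, 1105, 594]) cube([707, 285, 198]);
translate([323, 1390, 792]) cube([707, 285, 198]);
translate([323, 1675, 990]) cube([707, 285, 198]);
translate([323, 1960, 1188]) cube([707, 285, 198]);


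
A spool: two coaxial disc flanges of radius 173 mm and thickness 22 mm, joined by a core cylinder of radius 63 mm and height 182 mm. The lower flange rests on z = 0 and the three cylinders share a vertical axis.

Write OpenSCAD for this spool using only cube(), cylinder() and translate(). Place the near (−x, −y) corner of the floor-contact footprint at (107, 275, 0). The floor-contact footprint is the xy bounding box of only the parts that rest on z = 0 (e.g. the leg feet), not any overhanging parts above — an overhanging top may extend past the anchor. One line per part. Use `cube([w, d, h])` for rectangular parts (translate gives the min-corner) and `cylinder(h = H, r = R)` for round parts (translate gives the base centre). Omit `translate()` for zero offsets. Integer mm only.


translate([280, 448, 0]) cylinder(h = 22, r = 173);
translate([280, 448, 22]) cylinder(h = 182, r = 63);
translate([280, 448, 204]) cylinder(h = 22, r = 173);


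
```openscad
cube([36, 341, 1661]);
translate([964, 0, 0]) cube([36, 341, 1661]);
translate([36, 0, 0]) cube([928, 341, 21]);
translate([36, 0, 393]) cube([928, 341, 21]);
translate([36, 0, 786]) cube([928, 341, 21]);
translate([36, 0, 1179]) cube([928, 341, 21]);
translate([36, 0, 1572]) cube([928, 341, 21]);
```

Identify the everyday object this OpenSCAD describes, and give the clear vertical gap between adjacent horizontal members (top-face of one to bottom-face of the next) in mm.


A bookshelf. The clear shelf gap is 372 mm.

Two tall side panels with 5 horizontal boards between them — a bookshelf. The first two shelf undersides are at z = 0 and z = 393; with shelf thickness 21, the clear gap is 393 − 0 − 21 = 372 mm.


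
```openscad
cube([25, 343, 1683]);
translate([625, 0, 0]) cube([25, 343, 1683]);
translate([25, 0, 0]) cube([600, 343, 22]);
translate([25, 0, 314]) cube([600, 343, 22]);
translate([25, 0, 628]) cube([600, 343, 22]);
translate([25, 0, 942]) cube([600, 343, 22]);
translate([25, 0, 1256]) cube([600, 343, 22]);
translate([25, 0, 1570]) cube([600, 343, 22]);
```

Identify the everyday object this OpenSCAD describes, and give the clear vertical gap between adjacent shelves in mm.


A bookshelf. The clear shelf gap is 292 mm.

Two tall side panels with 6 horizontal boards between them — a bookshelf. The first two shelf undersides are at z = 0 and z = 314; with shelf thickness 22, the clear gap is 314 − 0 − 22 = 292 mm.


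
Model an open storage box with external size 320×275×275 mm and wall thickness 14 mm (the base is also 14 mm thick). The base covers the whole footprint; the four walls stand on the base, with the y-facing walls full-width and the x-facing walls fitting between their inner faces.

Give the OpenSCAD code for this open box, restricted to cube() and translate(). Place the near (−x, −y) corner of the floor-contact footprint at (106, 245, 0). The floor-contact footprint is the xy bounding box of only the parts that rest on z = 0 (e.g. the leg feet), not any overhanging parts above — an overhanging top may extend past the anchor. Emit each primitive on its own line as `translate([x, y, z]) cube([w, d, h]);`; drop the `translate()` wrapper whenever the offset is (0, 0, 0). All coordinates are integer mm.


translate([106, 245, 0]) cube([320, 275, 14]);
translate([106, 245, 14]) cube([320, 14, 261]);
translate([106, 506, 14]) cube([320, 14, 261]);
translate([106, 259, 14]) cube([14, 247, 261]);
translate([412, 259, 14]) cube([14, 247, 261]);


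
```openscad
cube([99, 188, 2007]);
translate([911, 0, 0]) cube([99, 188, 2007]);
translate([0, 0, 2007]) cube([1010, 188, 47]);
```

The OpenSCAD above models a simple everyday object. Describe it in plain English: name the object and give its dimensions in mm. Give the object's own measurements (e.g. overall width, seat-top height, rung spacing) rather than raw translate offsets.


A door frame. The clear opening is 812 mm wide and 2007 mm high. Two 99 mm wide jambs, 188 mm deep, stand either side of the opening from the floor to the top of the opening. A 47 mm thick head sits across the top of both jambs, spanning the full outside width of the frame.


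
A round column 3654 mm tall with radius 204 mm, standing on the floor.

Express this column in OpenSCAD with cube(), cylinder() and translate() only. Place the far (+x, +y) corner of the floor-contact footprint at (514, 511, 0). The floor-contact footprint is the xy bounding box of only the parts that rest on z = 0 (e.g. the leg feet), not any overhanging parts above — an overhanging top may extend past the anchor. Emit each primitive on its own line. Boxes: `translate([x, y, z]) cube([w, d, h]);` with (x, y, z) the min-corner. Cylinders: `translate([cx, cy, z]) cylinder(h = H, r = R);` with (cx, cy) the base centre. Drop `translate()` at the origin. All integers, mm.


translate([310, 307, 0]) cylinder(h = 3654, r = 204);


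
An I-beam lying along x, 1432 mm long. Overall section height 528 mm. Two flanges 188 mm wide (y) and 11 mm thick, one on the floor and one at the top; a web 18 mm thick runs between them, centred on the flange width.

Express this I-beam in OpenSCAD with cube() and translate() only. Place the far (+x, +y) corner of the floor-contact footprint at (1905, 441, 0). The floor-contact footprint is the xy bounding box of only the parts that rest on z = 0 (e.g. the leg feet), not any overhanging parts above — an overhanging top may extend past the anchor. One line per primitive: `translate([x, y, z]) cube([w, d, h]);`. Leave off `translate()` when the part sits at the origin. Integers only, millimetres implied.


translate([473, 253, 0]) cube([1432, 188, 11]);
translate([473, 338, 11]) cube([1432, 18, 506]);
translate([473, 253, 517]) cube([1432, 188, 11]);


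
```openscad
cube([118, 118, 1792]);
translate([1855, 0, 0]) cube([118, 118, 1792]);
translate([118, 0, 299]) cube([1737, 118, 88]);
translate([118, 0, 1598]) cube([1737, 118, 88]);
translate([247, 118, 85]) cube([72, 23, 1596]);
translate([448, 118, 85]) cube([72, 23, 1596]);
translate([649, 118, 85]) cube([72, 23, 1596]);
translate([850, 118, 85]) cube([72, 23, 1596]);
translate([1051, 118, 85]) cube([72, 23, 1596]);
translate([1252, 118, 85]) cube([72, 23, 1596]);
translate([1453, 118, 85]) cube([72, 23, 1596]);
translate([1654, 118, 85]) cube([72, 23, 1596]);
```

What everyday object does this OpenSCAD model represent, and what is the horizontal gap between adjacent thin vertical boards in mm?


A fence section. The picket gap is 129 mm.

Two posts, two rails, 8 pickets — a fence section. Span 1737 mm holds 8 pickets of 72 mm with 9 equal gaps: ⌊(1737 − 8·72) / 9⌋ = 129 mm.


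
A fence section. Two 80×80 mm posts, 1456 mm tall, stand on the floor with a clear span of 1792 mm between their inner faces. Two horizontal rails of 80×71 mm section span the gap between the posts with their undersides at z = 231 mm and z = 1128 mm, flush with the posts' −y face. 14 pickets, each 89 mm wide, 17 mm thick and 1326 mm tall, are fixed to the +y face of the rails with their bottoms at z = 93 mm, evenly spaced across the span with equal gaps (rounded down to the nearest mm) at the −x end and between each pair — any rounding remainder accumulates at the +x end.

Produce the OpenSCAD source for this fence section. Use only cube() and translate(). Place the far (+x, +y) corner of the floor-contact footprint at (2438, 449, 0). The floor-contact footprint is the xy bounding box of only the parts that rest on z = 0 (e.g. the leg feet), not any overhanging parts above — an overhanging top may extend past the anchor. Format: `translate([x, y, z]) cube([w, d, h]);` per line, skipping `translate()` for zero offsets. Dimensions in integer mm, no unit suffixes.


translate([486, 369, 0]) cube([80, 80, 1456]);
translate([2358, 369, 0]) cube([80, 80, 1456]);
translate([566, 369, 231]) cube([1792, 80, 71]);
translate([566, 369, 1128]) cube([1792, 80, 71]);
translate([602, 449, 93]) cube([89, 17, 1326]);
translate([727, 449, 93]) cube([89, 17, 1326]);
translate([852, 449, 93]) cube([89, 17, 1326]);
translate([977, 449, 93]) cube([89, 17, 1326]);
translate([1102, 449, 93]) cube([89, 17, 1326]);
translate([1227, 449, 93]) cube([89, 17, 1326]);
translate([1352, 449, 93]) cube([89, 17, 1326]);
translate([1477, 449, 93]) cube([89, 17, 1326]);
translate([1602, 449, 93]) cube([89, 17, 1326]);
translate([1727, 449, 93]) cube([89, 17, 1326]);
translate([1852, 449, 93]) cube([89, 17, 1326]);
translate([1977, 449, 93]) cube([89, 17, 1326]);
translate([2102, 449, 93]) cube([89, 17, 1326]);
translate([2227, 449, 93]) cube([89, 17, 1326]);


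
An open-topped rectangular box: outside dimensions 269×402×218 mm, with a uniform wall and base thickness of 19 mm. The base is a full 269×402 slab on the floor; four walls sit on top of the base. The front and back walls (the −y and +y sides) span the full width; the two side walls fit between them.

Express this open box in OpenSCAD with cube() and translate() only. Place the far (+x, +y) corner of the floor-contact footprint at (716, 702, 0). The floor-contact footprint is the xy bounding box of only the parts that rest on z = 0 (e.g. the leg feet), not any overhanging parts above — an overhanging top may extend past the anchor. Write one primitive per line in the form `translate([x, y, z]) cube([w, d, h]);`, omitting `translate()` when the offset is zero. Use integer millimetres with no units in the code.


translate([447, 300, 0]) cube([269, 402, 19]);
translate([447, 300, 19]) cube([269, 19, 199]);
translate([447, 683, 19]) cube([269, 19, 199]);
translate([447, 319, 19]) cube([19, 364, 199]);
translate([697, 319, 19]) cube([19, 364, 199]);


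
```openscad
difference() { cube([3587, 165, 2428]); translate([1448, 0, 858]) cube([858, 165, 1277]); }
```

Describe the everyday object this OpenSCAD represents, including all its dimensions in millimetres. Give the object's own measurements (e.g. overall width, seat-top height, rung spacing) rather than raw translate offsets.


A wall 3587 mm long (x), 165 mm thick (y), 2428 mm tall, with a rectangular window opening cut through it. The opening is 858 mm wide and 1277 mm tall; its sill is at z = 858 mm and its near (−x) edge is 1448 mm from the wall's −x end. The opening passes through the full wall thickness.


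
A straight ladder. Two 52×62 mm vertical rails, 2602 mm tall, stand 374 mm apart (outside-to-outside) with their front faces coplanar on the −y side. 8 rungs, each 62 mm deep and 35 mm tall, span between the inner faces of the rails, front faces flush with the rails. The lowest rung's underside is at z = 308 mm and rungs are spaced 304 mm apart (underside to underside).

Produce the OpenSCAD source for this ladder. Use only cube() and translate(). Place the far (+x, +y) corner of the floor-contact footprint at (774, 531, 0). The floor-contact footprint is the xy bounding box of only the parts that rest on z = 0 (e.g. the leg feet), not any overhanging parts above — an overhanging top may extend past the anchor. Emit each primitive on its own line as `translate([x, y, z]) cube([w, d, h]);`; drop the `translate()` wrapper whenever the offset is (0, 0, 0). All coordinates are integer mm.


translate([400, 469, 0]) cube([52, 62, 2602]);
translate([722, 469, 0]) cube([52, 62, 2602]);
translate([452, 469, 308]) cube([270, 62, 35]);
translate([452, 469, 612]) cube([270, 62, 35]);
translate([452, 469, 916]) cube([270, 62, 35]);
translate([452, 469, 1220]) cube([270, 62, 35]);
translate([452, 469, 1524]) cube([270, 62, 35]);
translate([452, 469, 1828]) cube([270, 62, 35]);
translate([452, 469, 2132]) cube([270, 62, 35]);
translate([452, 469, 2436]) cube([270, 62, 35]);


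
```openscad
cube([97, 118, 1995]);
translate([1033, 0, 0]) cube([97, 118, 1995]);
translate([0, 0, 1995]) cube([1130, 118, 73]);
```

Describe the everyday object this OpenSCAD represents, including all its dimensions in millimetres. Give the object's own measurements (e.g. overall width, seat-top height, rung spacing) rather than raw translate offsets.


A door frame. The clear opening is 936 mm wide and 1995 mm high. Two 97 mm wide jambs, 118 mm deep, stand either side of the opening from the floor to the top of the opening. A 73 mm thick head sits across the top of both jambs, spanning the full outside width of the frame.


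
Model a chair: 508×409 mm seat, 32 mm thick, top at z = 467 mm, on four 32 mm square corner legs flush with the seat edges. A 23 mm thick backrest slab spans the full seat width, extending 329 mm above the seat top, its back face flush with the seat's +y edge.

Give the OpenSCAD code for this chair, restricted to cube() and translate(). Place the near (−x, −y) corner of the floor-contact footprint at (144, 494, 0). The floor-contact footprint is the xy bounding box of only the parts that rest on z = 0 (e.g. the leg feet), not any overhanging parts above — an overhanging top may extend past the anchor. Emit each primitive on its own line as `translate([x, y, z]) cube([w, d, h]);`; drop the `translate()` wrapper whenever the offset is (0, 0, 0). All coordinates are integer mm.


translate([144, 494, 435]) cube([508, 409, 32]);
translate([144, 494, 0]) cube([32, 32, 435]);
translate([620, 494, 0]) cube([32, 32, 435]);
translate([144, 871, 0]) cube([32, 32, 435]);
translate([620, 871, 0]) cube([32, 32, 435]);
translate([144, 880, 467]) cube([508, 23, 329]);


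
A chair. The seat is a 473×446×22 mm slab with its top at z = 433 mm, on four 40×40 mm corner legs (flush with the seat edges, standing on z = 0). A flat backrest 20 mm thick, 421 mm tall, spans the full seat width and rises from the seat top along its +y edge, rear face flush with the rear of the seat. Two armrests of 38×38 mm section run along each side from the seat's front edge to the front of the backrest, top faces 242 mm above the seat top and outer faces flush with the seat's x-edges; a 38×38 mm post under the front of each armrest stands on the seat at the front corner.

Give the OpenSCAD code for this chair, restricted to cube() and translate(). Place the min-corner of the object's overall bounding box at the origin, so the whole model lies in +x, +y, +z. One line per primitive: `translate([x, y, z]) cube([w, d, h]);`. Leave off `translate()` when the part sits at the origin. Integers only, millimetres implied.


// leg_h = 433 - 22 = 411
// arm post h = 242 - 38 = 204
translate([0, 0, 411]) cube([473, 446, 22]);
cube([40, 40, 411]);
translate([433, 0, 0]) cube([40, 40, 411]);
translate([0, 406, 0]) cube([40, 40, 411]);
translate([433, 406, 0]) cube([40, 40, 411]);
translate([0, 426, 433]) cube([473, 20, 421]);
translate([0, 0, 637]) cube([38, 426, 38]);
translate([435, 0, 637]) cube([38, 426, 38]);
translate([0, 0, 433]) cube([38, 38, 204]);
translate([435, 0, 433]) cube([38, 38, 204]);


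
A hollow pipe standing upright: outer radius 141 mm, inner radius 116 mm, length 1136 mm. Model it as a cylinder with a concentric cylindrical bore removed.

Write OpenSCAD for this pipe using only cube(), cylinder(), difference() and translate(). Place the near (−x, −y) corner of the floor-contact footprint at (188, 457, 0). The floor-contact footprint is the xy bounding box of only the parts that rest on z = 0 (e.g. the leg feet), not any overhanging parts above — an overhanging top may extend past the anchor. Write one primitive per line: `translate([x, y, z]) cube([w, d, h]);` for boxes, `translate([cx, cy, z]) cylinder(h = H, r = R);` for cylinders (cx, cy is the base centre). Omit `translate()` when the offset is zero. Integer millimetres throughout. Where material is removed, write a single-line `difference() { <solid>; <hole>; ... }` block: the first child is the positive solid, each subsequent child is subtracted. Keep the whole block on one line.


difference() { translate([329, 598, 0]) cylinder(h = 1136, r = 141); translate([329, 598, 0]) cylinder(h = 1136, r = 116); }


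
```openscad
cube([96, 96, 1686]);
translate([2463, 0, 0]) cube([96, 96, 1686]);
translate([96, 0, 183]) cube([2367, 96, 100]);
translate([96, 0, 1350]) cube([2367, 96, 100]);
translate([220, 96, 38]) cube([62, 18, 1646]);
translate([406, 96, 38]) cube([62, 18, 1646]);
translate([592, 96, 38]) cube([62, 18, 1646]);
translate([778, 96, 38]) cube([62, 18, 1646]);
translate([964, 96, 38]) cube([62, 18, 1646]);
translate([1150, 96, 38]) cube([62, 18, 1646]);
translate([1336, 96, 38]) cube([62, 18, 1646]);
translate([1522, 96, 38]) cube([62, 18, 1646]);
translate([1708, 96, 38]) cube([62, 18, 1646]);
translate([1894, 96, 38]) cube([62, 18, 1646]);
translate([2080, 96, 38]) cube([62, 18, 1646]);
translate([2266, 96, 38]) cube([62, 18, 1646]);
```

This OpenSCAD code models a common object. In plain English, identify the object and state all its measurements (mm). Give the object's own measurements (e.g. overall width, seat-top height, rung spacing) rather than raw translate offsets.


A fence section. Two 96×96 mm posts, 1686 mm tall, stand on the floor with a clear span of 2367 mm between their inner faces. Two horizontal rails of 96×100 mm section span the gap between the posts with their undersides at z = 183 mm and z = 1350 mm, flush with the posts' −y face. 12 pickets, each 62 mm wide, 18 mm thick and 1646 mm tall, are fixed to the +y face of the rails with their bottoms at z = 38 mm, spaced across the span with a 124 mm gap after the −x post and between neighbouring pickets, with 135 mm left before the +x post.


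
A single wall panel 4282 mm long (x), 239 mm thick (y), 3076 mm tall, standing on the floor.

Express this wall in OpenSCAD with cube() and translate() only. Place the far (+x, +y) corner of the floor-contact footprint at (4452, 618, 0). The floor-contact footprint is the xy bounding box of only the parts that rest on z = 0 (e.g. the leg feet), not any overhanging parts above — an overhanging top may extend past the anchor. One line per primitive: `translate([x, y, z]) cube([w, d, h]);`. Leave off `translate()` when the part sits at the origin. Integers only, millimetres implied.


translate([170, 379, 0]) cube([4282, 239, 3076]);


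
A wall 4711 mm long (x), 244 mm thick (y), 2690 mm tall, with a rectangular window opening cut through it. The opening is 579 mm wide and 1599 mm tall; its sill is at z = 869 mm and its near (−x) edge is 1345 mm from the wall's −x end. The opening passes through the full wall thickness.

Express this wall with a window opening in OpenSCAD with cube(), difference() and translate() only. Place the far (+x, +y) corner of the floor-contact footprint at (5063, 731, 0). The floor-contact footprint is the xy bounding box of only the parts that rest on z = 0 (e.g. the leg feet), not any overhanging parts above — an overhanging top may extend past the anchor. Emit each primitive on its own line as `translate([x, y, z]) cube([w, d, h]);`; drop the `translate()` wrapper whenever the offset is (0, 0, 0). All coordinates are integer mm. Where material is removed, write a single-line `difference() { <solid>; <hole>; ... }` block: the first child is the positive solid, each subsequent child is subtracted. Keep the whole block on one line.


difference() { translate([352, 487, 0]) cube([4711, 244, 2690]); translate([1697, 487, 869]) cube([579, 244, 1599]); }


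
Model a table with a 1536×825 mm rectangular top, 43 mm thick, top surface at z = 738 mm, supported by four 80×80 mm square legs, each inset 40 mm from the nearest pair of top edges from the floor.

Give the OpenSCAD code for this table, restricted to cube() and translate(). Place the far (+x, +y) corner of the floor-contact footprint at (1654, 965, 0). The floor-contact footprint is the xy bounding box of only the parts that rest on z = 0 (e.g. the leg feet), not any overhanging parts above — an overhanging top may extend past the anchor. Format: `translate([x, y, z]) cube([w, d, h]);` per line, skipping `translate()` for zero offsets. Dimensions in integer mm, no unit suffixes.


// leg_h = 738 - 43 = 695
translate([158, 180, 695]) cube([1536, 825, 43]);
translate([198, 220, 0]) cube([80, 80, 695]);
translate([1574, 220, 0]) cube([80, 80, 695]);
translate([198, 885, 0]) cube([80, 80, 695]);
translate([1574, 885, 0]) cube([80, 80, 695]);


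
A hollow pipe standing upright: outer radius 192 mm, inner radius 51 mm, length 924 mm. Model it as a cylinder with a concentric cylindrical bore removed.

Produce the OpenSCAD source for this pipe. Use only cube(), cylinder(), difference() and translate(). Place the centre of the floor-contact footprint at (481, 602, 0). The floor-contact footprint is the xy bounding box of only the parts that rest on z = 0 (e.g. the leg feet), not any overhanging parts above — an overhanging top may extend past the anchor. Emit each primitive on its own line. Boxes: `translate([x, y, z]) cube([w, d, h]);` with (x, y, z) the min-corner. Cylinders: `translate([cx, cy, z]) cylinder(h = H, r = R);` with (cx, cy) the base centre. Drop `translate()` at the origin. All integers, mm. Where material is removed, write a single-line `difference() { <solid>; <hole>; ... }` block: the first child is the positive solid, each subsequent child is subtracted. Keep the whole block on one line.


difference() { translate([481, 602, 0]) cylinder(h = 924, r = 192); translate([481, 602, 0]) cylinder(h = 924, r = 51); }


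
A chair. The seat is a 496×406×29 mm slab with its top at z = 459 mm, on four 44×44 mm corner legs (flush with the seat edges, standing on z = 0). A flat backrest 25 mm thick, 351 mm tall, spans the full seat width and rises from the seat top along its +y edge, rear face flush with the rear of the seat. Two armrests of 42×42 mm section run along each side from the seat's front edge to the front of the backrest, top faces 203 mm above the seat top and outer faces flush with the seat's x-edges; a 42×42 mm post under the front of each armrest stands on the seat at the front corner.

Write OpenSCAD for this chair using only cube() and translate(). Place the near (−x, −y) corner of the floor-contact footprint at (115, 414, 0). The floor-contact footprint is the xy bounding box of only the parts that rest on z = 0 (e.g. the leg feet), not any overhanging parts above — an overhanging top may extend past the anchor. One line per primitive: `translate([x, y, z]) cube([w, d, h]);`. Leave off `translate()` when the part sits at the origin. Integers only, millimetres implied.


// leg_h = 459 - 29 = 430
// arm post h = 203 - 42 = 161
translate([115, 414, 430]) cube([496, 406, 29]);
translate([115, 414, 0]) cube([44, 44, 430]);
translate([567, 414, 0]) cube([44, 44, 430]);
translate([115, 776, 0]) cube([44, 44, 430]);
translate([567, 776, 0]) cube([44, 44, 430]);
translate([115, 795, 459]) cube([496, 25, 351]);
translate([115, 414, 620]) cube([42, 381, 42]);
translate([569, 414, 620]) cube([42, 381, 42]);
translate([115, 414, 459]) cube([42, 42, 161]);
translate([569, 414, 459]) cube([42, 42, 161]);


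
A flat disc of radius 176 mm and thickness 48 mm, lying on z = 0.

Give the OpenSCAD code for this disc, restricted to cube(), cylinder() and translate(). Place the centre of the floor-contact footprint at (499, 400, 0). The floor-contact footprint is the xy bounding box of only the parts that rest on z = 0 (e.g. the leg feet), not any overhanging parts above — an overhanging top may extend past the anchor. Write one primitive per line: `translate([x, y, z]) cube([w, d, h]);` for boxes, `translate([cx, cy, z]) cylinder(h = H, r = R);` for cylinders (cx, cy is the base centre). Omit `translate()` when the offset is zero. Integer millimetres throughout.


translate([499, 400, 0]) cylinder(h = 48, r = 176);


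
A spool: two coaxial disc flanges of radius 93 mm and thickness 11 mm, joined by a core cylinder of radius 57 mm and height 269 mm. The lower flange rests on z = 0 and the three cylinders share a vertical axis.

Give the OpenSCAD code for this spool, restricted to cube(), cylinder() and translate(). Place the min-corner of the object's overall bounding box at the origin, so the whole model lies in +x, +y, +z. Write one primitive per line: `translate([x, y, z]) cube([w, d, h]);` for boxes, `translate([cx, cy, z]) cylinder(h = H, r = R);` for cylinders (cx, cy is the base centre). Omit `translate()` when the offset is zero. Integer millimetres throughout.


translate([93, 93, 0]) cylinder(h = 11, r = 93);
translate([93, 93, 11]) cylinder(h = 269, r = 57);
translate([93, 93, 280]) cylinder(h = 11, r = 93);


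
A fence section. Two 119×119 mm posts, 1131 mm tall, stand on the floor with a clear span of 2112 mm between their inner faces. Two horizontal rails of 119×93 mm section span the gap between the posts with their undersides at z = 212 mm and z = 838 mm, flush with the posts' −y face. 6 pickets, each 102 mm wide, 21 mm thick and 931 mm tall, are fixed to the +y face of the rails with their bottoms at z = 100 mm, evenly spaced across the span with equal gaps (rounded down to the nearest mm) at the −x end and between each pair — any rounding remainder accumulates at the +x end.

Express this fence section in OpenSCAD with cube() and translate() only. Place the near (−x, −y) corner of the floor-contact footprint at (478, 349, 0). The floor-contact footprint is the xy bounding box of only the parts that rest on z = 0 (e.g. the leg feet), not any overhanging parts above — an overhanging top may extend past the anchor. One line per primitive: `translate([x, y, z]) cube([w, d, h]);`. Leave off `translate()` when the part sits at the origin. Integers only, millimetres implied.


translate([478, 349, 0]) cube([119, 119, 1131]);
translate([2709, 349, 0]) cube([119, 119, 1131]);
translate([597, 349, 212]) cube([2112, 119, 93]);
translate([597, 349, 838]) cube([2112, 119, 93]);
translate([811, 468, 100]) cube([102, 21, 931]);
translate([1127, 468, 100]) cube([102, 21, 931]);
translate([1443, 468, 100]) cube([102, 21, 931]);
translate([1759, 468, 100]) cube([102, 21, 931]);
translate([2075, 468, 100]) cube([102, 21, 931]);
translate([2391, 468, 100]) cube([102, 21, 931]);


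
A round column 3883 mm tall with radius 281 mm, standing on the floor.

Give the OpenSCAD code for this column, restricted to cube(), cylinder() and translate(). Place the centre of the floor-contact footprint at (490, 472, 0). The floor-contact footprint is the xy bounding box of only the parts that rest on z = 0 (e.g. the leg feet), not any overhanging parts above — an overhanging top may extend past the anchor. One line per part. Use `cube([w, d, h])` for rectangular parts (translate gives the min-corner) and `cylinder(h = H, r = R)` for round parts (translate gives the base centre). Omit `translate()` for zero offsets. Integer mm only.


translate([490, 472, 0]) cylinder(h = 3883, r = 281);


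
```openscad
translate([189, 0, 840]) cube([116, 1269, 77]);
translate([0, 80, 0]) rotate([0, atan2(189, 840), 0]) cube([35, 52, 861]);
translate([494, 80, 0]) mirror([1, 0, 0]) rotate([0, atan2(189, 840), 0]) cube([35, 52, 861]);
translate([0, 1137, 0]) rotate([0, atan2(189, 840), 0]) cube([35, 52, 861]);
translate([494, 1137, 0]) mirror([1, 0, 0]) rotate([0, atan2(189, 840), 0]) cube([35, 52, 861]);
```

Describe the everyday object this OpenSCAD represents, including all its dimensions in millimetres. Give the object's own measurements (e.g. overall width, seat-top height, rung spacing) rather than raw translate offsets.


A sawhorse. A 116×1269×77 mm beam (x, y, z) sits on two A-frame leg pairs. Each pair is two raked legs of 35×52 mm section (52 mm along y) splaying symmetrically in x. Each leg rises 840 mm vertically over 189 mm of horizontal reach and is 861 mm long along its own axis. Every leg's outer bottom edge rests on the floor and its outer top edge meets a bottom edge of the beam — the left legs (tilting toward +x) meet the beam's −x bottom edge, the right legs (their mirror images, tilting toward −x) meet its +x bottom edge — so the leg tops tuck under the beam, the beam's underside is 840 mm above the floor, and the feet are 494 mm apart outside-to-outside with the beam centred between them. The two leg pairs are set in 80 mm from either end of the beam.


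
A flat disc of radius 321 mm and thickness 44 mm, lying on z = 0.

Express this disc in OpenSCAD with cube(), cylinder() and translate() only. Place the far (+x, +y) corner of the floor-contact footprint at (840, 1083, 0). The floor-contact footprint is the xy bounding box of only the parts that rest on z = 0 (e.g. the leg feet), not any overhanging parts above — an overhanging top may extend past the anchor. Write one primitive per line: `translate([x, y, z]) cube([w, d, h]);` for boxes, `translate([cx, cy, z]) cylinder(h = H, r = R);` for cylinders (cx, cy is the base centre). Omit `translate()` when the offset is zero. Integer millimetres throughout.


translate([519, 762, 0]) cylinder(h = 44, r = 321);


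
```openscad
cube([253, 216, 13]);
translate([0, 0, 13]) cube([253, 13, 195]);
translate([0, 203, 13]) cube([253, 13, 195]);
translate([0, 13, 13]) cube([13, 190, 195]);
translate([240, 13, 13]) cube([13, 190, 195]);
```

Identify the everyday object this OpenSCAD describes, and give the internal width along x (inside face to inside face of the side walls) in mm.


An open box. The internal width is 227 mm.

A 253×216 base slab with four walls standing on it — an open box. The base is 253 mm wide and the walls are 13 mm thick, so the internal width is 253 − 2 × 13 = 227 mm.


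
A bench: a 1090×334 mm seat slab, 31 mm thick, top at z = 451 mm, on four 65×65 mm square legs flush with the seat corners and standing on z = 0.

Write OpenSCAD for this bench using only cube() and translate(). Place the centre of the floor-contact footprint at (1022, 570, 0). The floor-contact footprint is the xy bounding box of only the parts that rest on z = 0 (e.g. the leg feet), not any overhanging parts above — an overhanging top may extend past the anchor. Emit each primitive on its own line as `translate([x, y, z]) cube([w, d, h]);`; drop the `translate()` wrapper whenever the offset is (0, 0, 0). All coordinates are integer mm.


// leg_h = 451 − 31 = 420
translate([477, 403, 420]) cube([1090, 334, 31]);
translate([477, 403, 0]) cube([65, 65, 420]);
translate([477, 672, 0]) cube([65, 65, 420]);
translate([1502, 403, 0]) cube([65, 65, 420]);
translate([1502, 672, 0]) cube([65, 65, 420]);
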